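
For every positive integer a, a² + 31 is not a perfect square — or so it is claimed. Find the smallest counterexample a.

a = 15

A counterexample is any positive integer a such that a² + 31 is a perfect square; we check each in order.
For a = 1, 2, 3, 4, …, 12, 13, 14 the conclusion holds.
a = 15: 15² + 31 = 256 = 16², a perfect square.
So a = 15 is the smallest counterexample.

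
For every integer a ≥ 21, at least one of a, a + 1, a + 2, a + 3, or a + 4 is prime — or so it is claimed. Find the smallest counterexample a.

For a = 21, 22, 23 the conclusion holds.
a = 24: 24 = 2 × 12; 25 = 5 × 5; 26 = 2 × 13; 27 = 3 × 9; 28 = 2 × 14 — all composite.

a = 24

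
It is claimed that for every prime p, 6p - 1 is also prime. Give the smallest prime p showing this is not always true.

A counterexample is any prime p such that 6p - 1 is not prime; we check each in order.
p = 2: 6p - 1 = 11, prime.
p = 3: 6p - 1 = 17, prime.
p = 5: 6p - 1 = 29, prime.
p = 7: 6p - 1 = 41, prime.
p = 11: 6p - 1 = 65 = 5 × 13, not prime.
Thus p = 11 disproves the claim, and no smaller p works.

p = 11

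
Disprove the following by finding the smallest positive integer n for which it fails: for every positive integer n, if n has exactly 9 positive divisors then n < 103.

n = 36: τ(36) = 9; 36 < 103.
n = 100: τ(100) = 9; 100 < 103.
n = 196: τ(196) = 9; 196 ≥ 103.
Thus n = 196 disproves the claim, and no smaller n works.

n = 196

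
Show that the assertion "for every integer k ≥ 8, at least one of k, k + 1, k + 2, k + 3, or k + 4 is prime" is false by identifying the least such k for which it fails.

The first 16 eligible values, up to k = 23, all satisfy the conclusion.
k = 24: 24 = 2 × 12; 25 = 5 × 5; 26 = 2 × 13; 27 = 3 × 9; 28 = 2 × 14 — all composite.
Thus k = 24 disproves the claim, and no smaller k works.

k = 24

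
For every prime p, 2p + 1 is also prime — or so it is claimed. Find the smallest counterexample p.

A counterexample is any prime p such that 2p + 1 is not prime; we check each in order.
For p = 2, 3, 5 the conclusion holds.
p = 7: 2p + 1 = 15 = 3 × 5, not prime.
So p = 7 is the smallest counterexample.

p = 7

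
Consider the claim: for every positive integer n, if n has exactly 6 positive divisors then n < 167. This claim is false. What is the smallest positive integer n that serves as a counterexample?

n = 171

For n = 12, 18, 20, 28, …, 148, 153, 164 the conclusion holds.
n = 171: τ(171) = 6; 171 ≥ 167.
Hence n = 171 is a counterexample.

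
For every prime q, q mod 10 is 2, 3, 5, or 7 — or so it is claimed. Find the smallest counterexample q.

q = 11

The first 4 eligible values, up to q = 7, all satisfy the conclusion.
q = 11: 11 mod 10 = 1 — not in {2, 3, 5, 7}.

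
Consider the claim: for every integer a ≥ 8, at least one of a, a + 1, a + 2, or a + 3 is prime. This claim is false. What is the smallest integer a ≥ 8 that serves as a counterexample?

A counterexample is any integer a ≥ 8 such that a, a + 1, a + 2, a + 3 are all composite; we check each in order.
For a = 8, 9, 10, 11, …, 21, 22, 23 the conclusion holds.
a = 24: 24 = 2 × 12; 25 = 5 × 5; 26 = 2 × 13; 27 = 3 × 9 — all composite.

a = 24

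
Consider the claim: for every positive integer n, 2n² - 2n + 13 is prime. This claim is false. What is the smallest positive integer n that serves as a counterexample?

Check each positive integer n in order until 2n² - 2n + 13 is not prime.
n = 1: 2n² - 2n + 13 = 13, prime.
n = 2: 2n² - 2n + 13 = 17, prime.
n = 3: 2n² - 2n + 13 = 25 = 5 × 5, composite.
Thus n = 3 disproves the claim, and no smaller n works.

n = 3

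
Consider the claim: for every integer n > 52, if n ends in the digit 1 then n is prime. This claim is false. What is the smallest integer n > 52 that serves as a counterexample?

n = 61: 61 ends in 1 and is prime.
n = 71: 71 ends in 1 and is prime.
n = 81: 81 ends in 1; 81 = 3 × 27, composite.
So n = 81 is the smallest counterexample.

n = 81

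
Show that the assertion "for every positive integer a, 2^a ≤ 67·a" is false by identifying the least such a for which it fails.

a = 10

Check each positive integer a in order until 2^a > 67·a.
For a = 1, 2, 3, 4, 5, 6, 7, 8, 9 the conclusion holds.
a = 10: 2^a = 1024 and 67·a = 670, so 1024 > 670.
So a = 10 is the smallest counterexample.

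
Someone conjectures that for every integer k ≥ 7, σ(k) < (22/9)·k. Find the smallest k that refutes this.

For k = 7, 8, 9, 10, …, 21, 22, 23 the conclusion holds.
k = 24: σ(24) = 60; 60 ≥ 176/3.
So k = 24 is the smallest counterexample.

k = 24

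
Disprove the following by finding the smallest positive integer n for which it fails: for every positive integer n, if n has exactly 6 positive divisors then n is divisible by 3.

n = 12: τ(12) = 6; 12 mod 3 = 0.
n = 18: τ(18) = 6; 18 mod 3 = 0.
n = 20: τ(20) = 6; 20 mod 3 = 2.

n = 20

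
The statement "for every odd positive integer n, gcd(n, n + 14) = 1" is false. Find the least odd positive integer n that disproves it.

n = 7

A counterexample is any odd positive integer n such that gcd(n, n + 14) > 1; we check each in order.
n = 1: gcd(1, 15) = 1.
n = 3: gcd(3, 17) = 1.
n = 5: gcd(5, 19) = 1.
n = 7: gcd(7, 21) = 7.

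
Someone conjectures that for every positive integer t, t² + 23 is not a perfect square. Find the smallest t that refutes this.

t = 11

We need the least positive integer t for which t² + 23 is a perfect square.
For t = 1, 2, 3, 4, 5, 6, 7, 8, 9, 10 the conclusion holds.
t = 11: 11² + 23 = 144 = 12², a perfect square.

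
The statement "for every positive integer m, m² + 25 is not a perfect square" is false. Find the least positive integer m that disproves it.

m = 12

We need the least positive integer m for which m² + 25 is a perfect square.
The first 11 eligible values, up to m = 11, all satisfy the conclusion.
m = 12: 12² + 25 = 169 = 13², a perfect square.
So m = 12 is the smallest counterexample.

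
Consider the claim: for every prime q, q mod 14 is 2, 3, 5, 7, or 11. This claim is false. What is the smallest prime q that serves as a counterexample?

Check each prime q in order until the claim fails.
For q = 2, 3, 5, 7, 11 the conclusion holds.
q = 13: 13 mod 14 = 13 — not in {2, 3, 5, 7, 11}.

q = 13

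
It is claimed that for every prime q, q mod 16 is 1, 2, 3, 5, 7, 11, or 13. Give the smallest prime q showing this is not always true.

q = 31

A counterexample is any prime q such that the claim fails; we check each in order.
The first 10 eligible values, up to q = 29, all satisfy the conclusion.
q = 31: 31 mod 16 = 15 — not in {1, 2, 3, 5, 7, 11, 13}.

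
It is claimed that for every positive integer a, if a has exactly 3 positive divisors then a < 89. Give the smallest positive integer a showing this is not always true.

a = 121

a = 4: τ(4) = 3; 4 < 89.
a = 9: τ(9) = 3; 9 < 89.
a = 25: τ(25) = 3; 25 < 89.
a = 49: τ(49) = 3; 49 < 89.
a = 121: τ(121) = 3; 121 ≥ 89.
Thus a = 121 disproves the claim, and no smaller a works.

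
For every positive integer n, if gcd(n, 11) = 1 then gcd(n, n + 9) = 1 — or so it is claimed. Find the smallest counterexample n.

Check each positive integer n in order until gcd(n, 11) = 1 but gcd(n, n + 9) > 1.
n = 1: gcd(1, 10) = 1.
n = 2: gcd(2, 11) = 1.
n = 3: gcd(3, 12) = 3.

n = 3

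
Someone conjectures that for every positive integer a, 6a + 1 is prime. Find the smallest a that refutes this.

We need the least positive integer a for which 6a + 1 is not prime.
For a = 1, 2, 3 the conclusion holds.
a = 4: 6a + 1 = 25 = 5 × 5, composite.

a = 4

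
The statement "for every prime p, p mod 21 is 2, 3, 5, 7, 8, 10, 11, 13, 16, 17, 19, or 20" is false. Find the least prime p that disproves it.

A counterexample is any prime p such that the claim fails; we check each in order.
For p = 2, 3, 5, 7, …, 31, 37, 41 the conclusion holds.
p = 43: 43 mod 21 = 1 — not in {2, 3, 5, 7, 8, 10, 11, 13, 16, 17, 19, 20}.
So p = 43 is the smallest counterexample.

p = 43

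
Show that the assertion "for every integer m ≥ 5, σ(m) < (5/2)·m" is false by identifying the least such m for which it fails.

m = 24

We need the least integer m ≥ 5 for which the claim fails.
For m = 5, 6, 7, 8, …, 21, 22, 23 the conclusion holds.
m = 24: σ(24) = 60; 60 ≥ 60.
Thus m = 24 disproves the claim, and no smaller m works.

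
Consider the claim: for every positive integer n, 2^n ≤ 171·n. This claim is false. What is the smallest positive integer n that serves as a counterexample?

n = 11

A counterexample is any positive integer n such that 2^n > 171·n; we check each in order.
For n = 1, 2, 3, 4, 5, 6, 7, 8, 9, 10 the conclusion holds.
n = 11: 2^n = 2048 and 171·n = 1881, so 2048 > 1881.
Thus n = 11 disproves the claim, and no smaller n works.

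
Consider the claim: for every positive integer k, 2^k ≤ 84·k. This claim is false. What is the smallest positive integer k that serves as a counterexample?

We need the least positive integer k for which 2^k > 84·k.
The first 9 eligible values, up to k = 9, all satisfy the conclusion.
k = 10: 2^k = 1024 and 84·k = 840, so 1024 > 840.

k = 10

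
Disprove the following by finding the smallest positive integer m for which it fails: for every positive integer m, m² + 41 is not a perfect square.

Check each positive integer m in order until m² + 41 is a perfect square.
For m = 1, 2, 3, 4, …, 17, 18, 19 the conclusion holds.
m = 20: 20² + 41 = 441 = 21², a perfect square.

m = 20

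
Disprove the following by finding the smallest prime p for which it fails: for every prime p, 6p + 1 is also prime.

p = 2: 6p + 1 = 13, prime.
p = 3: 6p + 1 = 19, prime.
p = 5: 6p + 1 = 31, prime.
p = 7: 6p + 1 = 43, prime.
p = 11: 6p + 1 = 67, prime.
p = 13: 6p + 1 = 79, prime.
p = 17: 6p + 1 = 103, prime.
p = 19: 6p + 1 = 115 = 5 × 23, not prime.
Thus p = 19 disproves the claim, and no smaller p works.

p = 19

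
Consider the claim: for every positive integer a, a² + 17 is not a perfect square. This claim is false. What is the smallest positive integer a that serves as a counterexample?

Check each positive integer a in order until a² + 17 is a perfect square.
For a = 1, 2, 3, 4, 5, 6, 7 the conclusion holds.
a = 8: 8² + 17 = 81 = 9², a perfect square.
Hence a = 8 is a counterexample.

a = 8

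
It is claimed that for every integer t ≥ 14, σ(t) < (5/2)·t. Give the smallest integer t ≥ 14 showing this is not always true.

We need the least integer t ≥ 14 for which the claim fails.
For t = 14, 15, 16, 17, 18, 19, 20, 21, 22, 23 the conclusion holds.
t = 24: σ(24) = 60; 60 ≥ 60.

t = 24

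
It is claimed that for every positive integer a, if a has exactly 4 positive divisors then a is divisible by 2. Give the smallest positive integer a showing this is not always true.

A counterexample is any positive integer a such that a has exactly 4 positive divisors but a is not divisible by 2; we check each in order.
a = 6: τ(6) = 4; 6 mod 2 = 0.
a = 8: τ(8) = 4; 8 mod 2 = 0.
a = 10: τ(10) = 4; 10 mod 2 = 0.
a = 14: τ(14) = 4; 14 mod 2 = 0.
a = 15: τ(15) = 4; 15 mod 2 = 1.

a = 15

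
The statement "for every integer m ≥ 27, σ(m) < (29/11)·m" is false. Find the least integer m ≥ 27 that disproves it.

The first 33 eligible values, up to m = 59, all satisfy the conclusion.
m = 60: σ(60) = 168; 168 ≥ 1740/11.

m = 60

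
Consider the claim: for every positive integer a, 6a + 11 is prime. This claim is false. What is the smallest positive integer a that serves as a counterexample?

a = 4

A counterexample is any positive integer a such that 6a + 11 is not prime; we check each in order.
For a = 1, 2, 3 the conclusion holds.
a = 4: 6a + 11 = 35 = 5 × 7, composite.
So a = 4 is the smallest counterexample.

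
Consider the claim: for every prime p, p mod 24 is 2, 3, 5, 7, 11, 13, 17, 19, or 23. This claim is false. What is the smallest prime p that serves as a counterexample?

We need the least prime p for which the claim fails.
The first 20 eligible values, up to p = 71, all satisfy the conclusion.
p = 73: 73 mod 24 = 1 — not in {2, 3, 5, 7, 11, 13, 17, 19, 23}.
So p = 73 is the smallest counterexample.

p = 73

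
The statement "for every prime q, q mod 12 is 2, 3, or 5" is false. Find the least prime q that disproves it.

Check each prime q in order until the claim fails.
For q = 2, 3, 5 the conclusion holds.
q = 7: 7 mod 12 = 7 — not in {2, 3, 5}.
Thus q = 7 disproves the claim, and no smaller q works.

q = 7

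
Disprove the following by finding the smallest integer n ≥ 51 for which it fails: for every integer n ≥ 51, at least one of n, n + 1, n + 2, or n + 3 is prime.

n = 54

For n = 51, 52, 53 the conclusion holds.
n = 54: 54 = 2 × 27; 55 = 5 × 11; 56 = 2 × 28; 57 = 3 × 19 — all composite.
So n = 54 is the smallest counterexample.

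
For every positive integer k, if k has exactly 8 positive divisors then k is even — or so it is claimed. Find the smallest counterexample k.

k = 105

The first 12 eligible values, up to k = 104, all satisfy the conclusion.
k = 105: divisors of 105: 1, 3, 5, 7, 15, 21, 35, 105; 105 is odd.
Thus k = 105 disproves the claim, and no smaller k works.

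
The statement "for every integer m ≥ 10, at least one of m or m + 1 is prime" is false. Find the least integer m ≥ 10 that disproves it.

A counterexample is any integer m ≥ 10 such that m, m + 1 are both composite; we check each in order.
m = 10: 11 is prime.
m = 11: 11 is prime.
m = 12: 13 is prime.
m = 13: 13 is prime.
m = 14: 14 = 2 × 7; 15 = 3 × 5 — both composite.
So m = 14 is the smallest counterexample.

m = 14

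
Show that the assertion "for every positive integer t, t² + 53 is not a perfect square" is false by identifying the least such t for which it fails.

Check each positive integer t in order until t² + 53 is a perfect square.
The first 25 eligible values, up to t = 25, all satisfy the conclusion.
t = 26: 26² + 53 = 729 = 27², a perfect square.

t = 26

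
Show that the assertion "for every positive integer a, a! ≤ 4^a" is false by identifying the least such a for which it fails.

a = 9

A counterexample is any positive integer a such that a! > 4^a; we check each in order.
For a = 1, 2, 3, 4, 5, 6, 7, 8 the conclusion holds.
a = 9: a! = 362880 and 4^a = 262144, so 362880 > 262144.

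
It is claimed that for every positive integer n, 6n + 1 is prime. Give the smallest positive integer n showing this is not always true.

n = 4

A counterexample is any positive integer n such that 6n + 1 is not prime; we check each in order.
n = 1: 6n + 1 = 7, prime.
n = 2: 6n + 1 = 13, prime.
n = 3: 6n + 1 = 19, prime.
n = 4: 6n + 1 = 25 = 5 × 5, composite.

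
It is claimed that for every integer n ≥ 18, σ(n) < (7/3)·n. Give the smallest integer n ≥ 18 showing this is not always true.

n = 24

We need the least integer n ≥ 18 for which the claim fails.
The first 6 eligible values, up to n = 23, all satisfy the conclusion.
n = 24: σ(24) = 60; 60 ≥ 56.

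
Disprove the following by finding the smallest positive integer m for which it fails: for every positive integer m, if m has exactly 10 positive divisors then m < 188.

m = 208

m = 48: τ(48) = 10; 48 < 188.
m = 80: τ(80) = 10; 80 < 188.
m = 112: τ(112) = 10; 112 < 188.
m = 162: τ(162) = 10; 162 < 188.
m = 176: τ(176) = 10; 176 < 188.
m = 208: τ(208) = 10; 208 ≥ 188.
So m = 208 is the smallest counterexample.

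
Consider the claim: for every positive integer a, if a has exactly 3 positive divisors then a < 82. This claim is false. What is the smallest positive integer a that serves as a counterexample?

The first 4 eligible values, up to a = 49, all satisfy the conclusion.
a = 121: τ(121) = 3; 121 ≥ 82.

a = 121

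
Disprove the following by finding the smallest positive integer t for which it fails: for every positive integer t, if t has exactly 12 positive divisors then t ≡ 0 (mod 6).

Check each positive integer t in order until t has exactly 12 positive divisors but the claim fails.
The first 8 eligible values, up to t = 132, all satisfy the conclusion.
t = 140: τ(140) = 12; 140 ≡ 2 (mod 6).

t = 140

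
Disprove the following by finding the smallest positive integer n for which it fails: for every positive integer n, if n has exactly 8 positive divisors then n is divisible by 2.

n = 105

Check each positive integer n in order until n has exactly 8 positive divisors but n is not divisible by 2.
For n = 24, 30, 40, 42, …, 88, 102, 104 the conclusion holds.
n = 105: τ(105) = 8; 105 mod 2 = 1.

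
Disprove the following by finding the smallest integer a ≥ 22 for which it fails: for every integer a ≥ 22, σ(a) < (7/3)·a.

Check each integer a ≥ 22 in order until the claim fails.
For a = 22, 23 the conclusion holds.
a = 24: σ(24) = 60; 60 ≥ 56.
Thus a = 24 disproves the claim, and no smaller a works.

a = 24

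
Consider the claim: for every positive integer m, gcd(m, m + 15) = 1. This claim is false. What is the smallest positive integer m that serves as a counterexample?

m = 3

Check each positive integer m in order until gcd(m, m + 15) > 1.
For m = 1, 2 the conclusion holds.
m = 3: gcd(3, 18) = 3.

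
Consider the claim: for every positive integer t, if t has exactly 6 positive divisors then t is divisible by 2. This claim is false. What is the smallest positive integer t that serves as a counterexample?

Check each positive integer t in order until t has exactly 6 positive divisors but t is not divisible by 2.
The first 6 eligible values, up to t = 44, all satisfy the conclusion.
t = 45: τ(45) = 6; 45 mod 2 = 1.

t = 45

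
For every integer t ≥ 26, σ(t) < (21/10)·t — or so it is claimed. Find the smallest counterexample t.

t = 30

Check each integer t ≥ 26 in order until the claim fails.
The first 4 eligible values, up to t = 29, all satisfy the conclusion.
t = 30: σ(30) = 72; 72 ≥ 63.
Thus t = 30 disproves the claim, and no smaller t works.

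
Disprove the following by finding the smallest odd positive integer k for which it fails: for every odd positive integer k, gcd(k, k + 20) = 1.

k = 1: gcd(1, 21) = 1.
k = 3: gcd(3, 23) = 1.
k = 5: gcd(5, 25) = 5.
So k = 5 is the smallest counterexample.

k = 5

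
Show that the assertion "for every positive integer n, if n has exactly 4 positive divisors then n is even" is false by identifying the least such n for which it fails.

Check each positive integer n in order until n has exactly 4 positive divisors but n is odd.
n = 6: divisors of 6: 1, 2, 3, 6; 6 is even.
n = 8: divisors of 8: 1, 2, 4, 8; 8 is even.
n = 10: divisors of 10: 1, 2, 5, 10; 10 is even.
n = 14: divisors of 14: 1, 2, 7, 14; 14 is even.
n = 15: divisors of 15: 1, 3, 5, 15; 15 is odd.

n = 15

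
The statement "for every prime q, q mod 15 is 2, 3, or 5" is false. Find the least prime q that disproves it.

q = 7

A counterexample is any prime q such that the claim fails; we check each in order.
q = 2: 2 mod 15 = 2.
q = 3: 3 mod 15 = 3.
q = 5: 5 mod 15 = 5.
q = 7: 7 mod 15 = 7 — not in {2, 3, 5}.
Hence q = 7 is a counterexample.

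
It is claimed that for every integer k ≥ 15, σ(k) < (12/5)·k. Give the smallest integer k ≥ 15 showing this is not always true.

Check each integer k ≥ 15 in order until the claim fails.
For k = 15, 16, 17, 18, 19, 20, 21, 22, 23 the conclusion holds.
k = 24: σ(24) = 60; 60 ≥ 288/5.
Hence k = 24 is a counterexample.

k = 24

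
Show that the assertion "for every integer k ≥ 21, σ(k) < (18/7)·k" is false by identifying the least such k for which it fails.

A counterexample is any integer k ≥ 21 such that the claim fails; we check each in order.
For k = 21, 22, 23, 24, …, 45, 46, 47 the conclusion holds.
k = 48: σ(48) = 124; 124 ≥ 864/7.
Hence k = 48 is a counterexample.

k = 48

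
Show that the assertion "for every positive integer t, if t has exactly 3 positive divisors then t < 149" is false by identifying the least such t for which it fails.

t = 169

Check each positive integer t in order until t has exactly 3 positive divisors but the claim fails.
The first 5 eligible values, up to t = 121, all satisfy the conclusion.
t = 169: τ(169) = 3; 169 ≥ 149.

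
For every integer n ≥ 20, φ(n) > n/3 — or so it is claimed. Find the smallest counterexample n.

n = 24

Check each integer n ≥ 20 in order until the claim fails.
n = 20: φ(20) = 8 and 20/3 = 20/3, so φ(20) > 20/3.
n = 21: φ(21) = 12 and 21/3 = 7, so φ(21) > 21/3.
n = 22: φ(22) = 10 and 22/3 = 22/3, so φ(22) > 22/3.
n = 23: φ(23) = 22 and 23/3 = 23/3, so φ(23) > 23/3.
n = 24: φ(24) = 8 and 24/3 = 8, so φ(24) ≤ 24/3.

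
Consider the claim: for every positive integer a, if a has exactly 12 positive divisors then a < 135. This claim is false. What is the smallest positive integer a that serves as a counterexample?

a = 140

A counterexample is any positive integer a such that a has exactly 12 positive divisors but the claim fails; we check each in order.
a = 60: τ(60) = 12; 60 < 135.
a = 72: τ(72) = 12; 72 < 135.
a = 84: τ(84) = 12; 84 < 135.
a = 90: τ(90) = 12; 90 < 135.
a = 96: τ(96) = 12; 96 < 135.
a = 108: τ(108) = 12; 108 < 135.
a = 126: τ(126) = 12; 126 < 135.
a = 132: τ(132) = 12; 132 < 135.
a = 140: τ(140) = 12; 140 ≥ 135.
So a = 140 is the smallest counterexample.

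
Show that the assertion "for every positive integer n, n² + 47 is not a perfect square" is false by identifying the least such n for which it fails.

n = 23

The first 22 eligible values, up to n = 22, all satisfy the conclusion.
n = 23: 23² + 47 = 576 = 24², a perfect square.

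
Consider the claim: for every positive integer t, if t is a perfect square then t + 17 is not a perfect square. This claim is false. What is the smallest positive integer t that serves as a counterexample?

t = 64

For t = 1, 4, 9, 16, 25, 36, 49 the conclusion holds.
t = 64: 64 = 8² and 64 + 17 = 81 = 9².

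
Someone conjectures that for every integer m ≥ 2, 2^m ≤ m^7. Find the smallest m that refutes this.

We need the least integer m ≥ 2 for which 2^m > m^7.
For m = 2, 3, 4, 5, …, 34, 35, 36 the conclusion holds.
m = 37: 2^m = 137438953472 and m^7 = 94931877133, so 137438953472 > 94931877133.
So m = 37 is the smallest counterexample.

m = 37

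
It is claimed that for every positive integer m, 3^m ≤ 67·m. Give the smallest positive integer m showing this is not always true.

A counterexample is any positive integer m such that 3^m > 67·m; we check each in order.
m = 1: 3^m = 3 and 67·m = 67, so 3 ≤ 67.
m = 2: 3^m = 9 and 67·m = 134, so 9 ≤ 134.
m = 3: 3^m = 27 and 67·m = 201, so 27 ≤ 201.
m = 4: 3^m = 81 and 67·m = 268, so 81 ≤ 268.
m = 5: 3^m = 243 and 67·m = 335, so 243 ≤ 335.
m = 6: 3^m = 729 and 67·m = 402, so 729 > 402.

m = 6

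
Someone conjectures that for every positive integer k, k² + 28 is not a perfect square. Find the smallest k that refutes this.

For k = 1, 2, 3, 4, 5 the conclusion holds.
k = 6: 6² + 28 = 64 = 8², a perfect square.
Thus k = 6 disproves the claim, and no smaller k works.

k = 6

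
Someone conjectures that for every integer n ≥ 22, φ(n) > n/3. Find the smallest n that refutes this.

n = 24

For n = 22, 23 the conclusion holds.
n = 24: φ(24) = 8 and 24/3 = 8, so φ(24) ≤ 24/3.
Thus n = 24 disproves the claim, and no smaller n works.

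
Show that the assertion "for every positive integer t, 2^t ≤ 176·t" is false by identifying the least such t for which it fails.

t = 11

The first 10 eligible values, up to t = 10, all satisfy the conclusion.
t = 11: 2^t = 2048 and 176·t = 1936, so 2048 > 1936.
Thus t = 11 disproves the claim, and no smaller t works.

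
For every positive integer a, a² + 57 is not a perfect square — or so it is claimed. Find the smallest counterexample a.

A counterexample is any positive integer a such that a² + 57 is a perfect square; we check each in order.
The first 7 eligible values, up to a = 7, all satisfy the conclusion.
a = 8: 8² + 57 = 121 = 11², a perfect square.

a = 8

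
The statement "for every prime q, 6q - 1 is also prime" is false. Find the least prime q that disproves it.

q = 11

For q = 2, 3, 5, 7 the conclusion holds.
q = 11: 6q - 1 = 65 = 5 × 13, not prime.
Thus q = 11 disproves the claim, and no smaller q works.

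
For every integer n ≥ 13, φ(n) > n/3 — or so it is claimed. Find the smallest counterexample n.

The first 5 eligible values, up to n = 17, all satisfy the conclusion.
n = 18: φ(18) = 6 and 18/3 = 6, so φ(18) ≤ 18/3.
Hence n = 18 is a counterexample.

n = 18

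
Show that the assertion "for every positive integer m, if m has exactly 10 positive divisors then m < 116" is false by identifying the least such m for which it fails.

m = 162

We need the least positive integer m for which m has exactly 10 positive divisors but the claim fails.
For m = 48, 80, 112 the conclusion holds.
m = 162: τ(162) = 10; 162 ≥ 116.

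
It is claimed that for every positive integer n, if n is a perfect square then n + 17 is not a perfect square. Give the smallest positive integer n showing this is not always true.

We need the least positive integer n for which n is a perfect square but n + 17 is a perfect square.
For n = 1, 4, 9, 16, 25, 36, 49 the conclusion holds.
n = 64: 64 = 8² and 64 + 17 = 81 = 9².
So n = 64 is the smallest counterexample.

n = 64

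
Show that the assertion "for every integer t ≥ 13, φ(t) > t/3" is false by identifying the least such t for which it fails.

Check each integer t ≥ 13 in order until the claim fails.
t = 13: φ(13) = 12 and 13/3 = 13/3, so φ(13) > 13/3.
t = 14: φ(14) = 6 and 14/3 = 14/3, so φ(14) > 14/3.
t = 15: φ(15) = 8 and 15/3 = 5, so φ(15) > 15/3.
t = 16: φ(16) = 8 and 16/3 = 16/3, so φ(16) > 16/3.
t = 17: φ(17) = 16 and 17/3 = 17/3, so φ(17) > 17/3.
t = 18: φ(18) = 6 and 18/3 = 6, so φ(18) ≤ 18/3.

t = 18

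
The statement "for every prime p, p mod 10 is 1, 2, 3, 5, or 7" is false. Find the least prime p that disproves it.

Check each prime p in order until the claim fails.
The first 7 eligible values, up to p = 17, all satisfy the conclusion.
p = 19: 19 mod 10 = 9 — not in {1, 2, 3, 5, 7}.
Hence p = 19 is a counterexample.

p = 19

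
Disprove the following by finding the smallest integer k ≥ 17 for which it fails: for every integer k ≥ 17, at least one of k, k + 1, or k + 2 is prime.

Check each integer k ≥ 17 in order until k, k + 1, k + 2 are all composite.
k = 17: 17 is prime.
k = 18: 19 is prime.
k = 19: 19 is prime.
k = 20: 20 = 2 × 10; 21 = 3 × 7; 22 = 2 × 11 — all composite.

k = 20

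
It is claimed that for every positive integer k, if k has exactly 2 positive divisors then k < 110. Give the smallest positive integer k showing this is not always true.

For k = 2, 3, 5, 7, …, 103, 107, 109 the conclusion holds.
k = 113: τ(113) = 2; 113 ≥ 110.

k = 113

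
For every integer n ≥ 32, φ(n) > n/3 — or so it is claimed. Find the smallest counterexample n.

n = 36

The first 4 eligible values, up to n = 35, all satisfy the conclusion.
n = 36: φ(36) = 12 and 36/3 = 12, so φ(36) ≤ 36/3.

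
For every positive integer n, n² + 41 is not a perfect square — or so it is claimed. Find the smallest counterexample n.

n = 20

A counterexample is any positive integer n such that n² + 41 is a perfect square; we check each in order.
The first 19 eligible values, up to n = 19, all satisfy the conclusion.
n = 20: 20² + 41 = 441 = 21², a perfect square.
Hence n = 20 is a counterexample.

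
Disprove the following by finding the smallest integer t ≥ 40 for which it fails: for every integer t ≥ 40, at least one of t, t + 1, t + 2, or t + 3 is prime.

t = 48

We need the least integer t ≥ 40 for which t, t + 1, t + 2, t + 3 are all composite.
The first 8 eligible values, up to t = 47, all satisfy the conclusion.
t = 48: 48 = 2 × 24; 49 = 7 × 7; 50 = 2 × 25; 51 = 3 × 17 — all composite.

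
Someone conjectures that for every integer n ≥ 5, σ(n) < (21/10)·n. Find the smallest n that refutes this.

n = 12

n = 5: σ(5) = 6; 6 < 21/2.
n = 6: σ(6) = 12; 12 < 63/5.
n = 7: σ(7) = 8; 8 < 147/10.
n = 8: σ(8) = 15; 15 < 84/5.
n = 9: σ(9) = 13; 13 < 189/10.
n = 10: σ(10) = 18; 18 < 21.
n = 11: σ(11) = 12; 12 < 231/10.
n = 12: σ(12) = 28; 28 ≥ 126/5.
Thus n = 12 disproves the claim, and no smaller n works.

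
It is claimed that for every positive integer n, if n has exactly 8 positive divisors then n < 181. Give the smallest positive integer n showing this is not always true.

We need the least positive integer n for which n has exactly 8 positive divisors but the claim fails.
The first 25 eligible values, up to n = 174, all satisfy the conclusion.
n = 182: τ(182) = 8; 182 ≥ 181.
So n = 182 is the smallest counterexample.

n = 182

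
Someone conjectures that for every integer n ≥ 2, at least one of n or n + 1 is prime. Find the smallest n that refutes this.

For n = 2, 3, 4, 5, 6, 7 the conclusion holds.
n = 8: 8 = 2 × 4; 9 = 3 × 3 — both composite.
Thus n = 8 disproves the claim, and no smaller n works.

n = 8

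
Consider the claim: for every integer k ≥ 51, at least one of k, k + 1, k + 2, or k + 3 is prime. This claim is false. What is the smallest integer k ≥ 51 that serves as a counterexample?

k = 54

Check each integer k ≥ 51 in order until k, k + 1, k + 2, k + 3 are all composite.
k = 51: 53 is prime.
k = 52: 53 is prime.
k = 53: 53 is prime.
k = 54: 54 = 2 × 27; 55 = 5 × 11; 56 = 2 × 28; 57 = 3 × 19 — all composite.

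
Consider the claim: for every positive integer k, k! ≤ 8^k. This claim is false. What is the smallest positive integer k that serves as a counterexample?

k = 20

For k = 1, 2, 3, 4, …, 17, 18, 19 the conclusion holds.
k = 20: k! = 2432902008176640000 and 8^k = 1152921504606846976, so 2432902008176640000 > 1152921504606846976.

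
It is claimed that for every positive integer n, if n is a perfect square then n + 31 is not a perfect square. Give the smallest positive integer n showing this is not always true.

n = 225

Check each positive integer n in order until n is a perfect square but n + 31 is a perfect square.
For n = 1, 4, 9, 16, …, 144, 169, 196 the conclusion holds.
n = 225: 225 = 15² and 225 + 31 = 256 = 16².
Hence n = 225 is a counterexample.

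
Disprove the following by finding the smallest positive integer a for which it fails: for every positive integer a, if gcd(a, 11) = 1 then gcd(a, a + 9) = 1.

a = 3

Check each positive integer a in order until gcd(a, 11) = 1 but gcd(a, a + 9) > 1.
a = 1: gcd(1, 10) = 1.
a = 2: gcd(2, 11) = 1.
a = 3: gcd(3, 12) = 3.
So a = 3 is the smallest counterexample.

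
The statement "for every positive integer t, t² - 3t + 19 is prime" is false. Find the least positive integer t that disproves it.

t = 18

Check each positive integer t in order until t² - 3t + 19 is not prime.
For t = 1, 2, 3, 4, …, 15, 16, 17 the conclusion holds.
t = 18: t² - 3t + 19 = 289 = 17 × 17, composite.
So t = 18 is the smallest counterexample.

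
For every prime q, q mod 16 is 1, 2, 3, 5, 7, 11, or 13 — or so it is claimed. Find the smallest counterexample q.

For q = 2, 3, 5, 7, 11, 13, 17, 19, 23, 29 the conclusion holds.
q = 31: 31 mod 16 = 15 — not in {1, 2, 3, 5, 7, 11, 13}.

q = 31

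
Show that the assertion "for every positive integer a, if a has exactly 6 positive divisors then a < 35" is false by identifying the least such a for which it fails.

a = 44

Check each positive integer a in order until a has exactly 6 positive divisors but the claim fails.
For a = 12, 18, 20, 28, 32 the conclusion holds.
a = 44: τ(44) = 6; 44 ≥ 35.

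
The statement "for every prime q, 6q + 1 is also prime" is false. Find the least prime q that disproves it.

Check each prime q in order until 6q + 1 is not prime.
The first 7 eligible values, up to q = 17, all satisfy the conclusion.
q = 19: 6q + 1 = 115 = 5 × 23, not prime.
So q = 19 is the smallest counterexample.

q = 19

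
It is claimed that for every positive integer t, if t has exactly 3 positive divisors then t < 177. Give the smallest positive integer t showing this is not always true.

t = 289

Check each positive integer t in order until t has exactly 3 positive divisors but the claim fails.
The first 6 eligible values, up to t = 169, all satisfy the conclusion.
t = 289: τ(289) = 3; 289 ≥ 177.
Thus t = 289 disproves the claim, and no smaller t works.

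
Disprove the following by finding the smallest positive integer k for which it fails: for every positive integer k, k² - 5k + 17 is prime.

Check each positive integer k in order until k² - 5k + 17 is not prime.
For k = 1, 2, 3, 4, …, 10, 11, 12 the conclusion holds.
k = 13: k² - 5k + 17 = 121 = 11 × 11, composite.

k = 13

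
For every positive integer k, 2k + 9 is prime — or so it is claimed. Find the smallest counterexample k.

A counterexample is any positive integer k such that 2k + 9 is not prime; we check each in order.
For k = 1, 2 the conclusion holds.
k = 3: 2k + 9 = 15 = 3 × 5, composite.
So k = 3 is the smallest counterexample.

k = 3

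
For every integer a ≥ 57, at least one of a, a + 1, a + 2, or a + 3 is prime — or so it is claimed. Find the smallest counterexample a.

A counterexample is any integer a ≥ 57 such that a, a + 1, a + 2, a + 3 are all composite; we check each in order.
a = 57: 59 is prime.
a = 58: 59 is prime.
a = 59: 59 is prime.
a = 60: 61 is prime.
a = 61: 61 is prime.
a = 62: 62 = 2 × 31; 63 = 3 × 21; 64 = 2 × 32; 65 = 5 × 13 — all composite.

a = 62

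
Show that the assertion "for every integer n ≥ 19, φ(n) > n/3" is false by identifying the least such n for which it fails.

n = 24

We need the least integer n ≥ 19 for which the claim fails.
n = 19: φ(19) = 18 and 19/3 = 19/3, so φ(19) > 19/3.
n = 20: φ(20) = 8 and 20/3 = 20/3, so φ(20) > 20/3.
n = 21: φ(21) = 12 and 21/3 = 7, so φ(21) > 21/3.
n = 22: φ(22) = 10 and 22/3 = 22/3, so φ(22) > 22/3.
n = 23: φ(23) = 22 and 23/3 = 23/3, so φ(23) > 23/3.
n = 24: φ(24) = 8 and 24/3 = 8, so φ(24) ≤ 24/3.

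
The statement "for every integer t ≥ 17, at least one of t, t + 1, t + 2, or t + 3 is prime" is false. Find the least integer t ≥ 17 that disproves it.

t = 24

A counterexample is any integer t ≥ 17 such that t, t + 1, t + 2, t + 3 are all composite; we check each in order.
For t = 17, 18, 19, 20, 21, 22, 23 the conclusion holds.
t = 24: 24 = 2 × 12; 25 = 5 × 5; 26 = 2 × 13; 27 = 3 × 9 — all composite.
So t = 24 is the smallest counterexample.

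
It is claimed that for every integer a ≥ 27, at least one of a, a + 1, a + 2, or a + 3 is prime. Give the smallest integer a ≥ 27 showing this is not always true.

a = 32

For a = 27, 28, 29, 30, 31 the conclusion holds.
a = 32: 32 = 2 × 16; 33 = 3 × 11; 34 = 2 × 17; 35 = 5 × 7 — all composite.
Hence a = 32 is a counterexample.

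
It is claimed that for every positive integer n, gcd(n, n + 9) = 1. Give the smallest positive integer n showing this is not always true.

n = 1: gcd(1, 10) = 1.
n = 2: gcd(2, 11) = 1.
n = 3: gcd(3, 12) = 3.

n = 3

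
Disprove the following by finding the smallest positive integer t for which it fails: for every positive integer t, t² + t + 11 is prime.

t = 10

Check each positive integer t in order until t² + t + 11 is not prime.
For t = 1, 2, 3, 4, 5, 6, 7, 8, 9 the conclusion holds.
t = 10: t² + t + 11 = 121 = 11 × 11, composite.
Thus t = 10 disproves the claim, and no smaller t works.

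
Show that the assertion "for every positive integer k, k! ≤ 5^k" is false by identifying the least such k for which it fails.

k = 12

We need the least positive integer k for which k! > 5^k.
The first 11 eligible values, up to k = 11, all satisfy the conclusion.
k = 12: k! = 479001600 and 5^k = 244140625, so 479001600 > 244140625.
Hence k = 12 is a counterexample.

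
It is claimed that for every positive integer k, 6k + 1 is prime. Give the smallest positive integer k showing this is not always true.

k = 4

We need the least positive integer k for which 6k + 1 is not prime.
For k = 1, 2, 3 the conclusion holds.
k = 4: 6k + 1 = 25 = 5 × 5, composite.
Thus k = 4 disproves the claim, and no smaller k works.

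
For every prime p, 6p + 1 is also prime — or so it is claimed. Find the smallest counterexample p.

p = 19

Check each prime p in order until 6p + 1 is not prime.
p = 2: 6p + 1 = 13, prime.
p = 3: 6p + 1 = 19, prime.
p = 5: 6p + 1 = 31, prime.
p = 7: 6p + 1 = 43, prime.
p = 11: 6p + 1 = 67, prime.
p = 13: 6p + 1 = 79, prime.
p = 17: 6p + 1 = 103, prime.
p = 19: 6p + 1 = 115 = 5 × 23, not prime.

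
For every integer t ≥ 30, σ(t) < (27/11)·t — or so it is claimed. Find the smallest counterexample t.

t = 36

We need the least integer t ≥ 30 for which the claim fails.
For t = 30, 31, 32, 33, 34, 35 the conclusion holds.
t = 36: σ(36) = 91; 91 ≥ 972/11.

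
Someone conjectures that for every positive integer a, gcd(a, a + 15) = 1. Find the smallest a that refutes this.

For a = 1, 2 the conclusion holds.
a = 3: gcd(3, 18) = 3.
Hence a = 3 is a counterexample.

a = 3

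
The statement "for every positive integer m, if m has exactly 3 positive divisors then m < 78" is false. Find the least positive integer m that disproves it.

m = 121

For m = 4, 9, 25, 49 the conclusion holds.
m = 121: τ(121) = 3; 121 ≥ 78.
Thus m = 121 disproves the claim, and no smaller m works.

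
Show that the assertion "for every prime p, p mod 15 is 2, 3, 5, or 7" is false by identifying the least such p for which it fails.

p = 11

Check each prime p in order until the claim fails.
p = 2: 2 mod 15 = 2.
p = 3: 3 mod 15 = 3.
p = 5: 5 mod 15 = 5.
p = 7: 7 mod 15 = 7.
p = 11: 11 mod 15 = 11 — not in {2, 3, 5, 7}.
Thus p = 11 disproves the claim, and no smaller p works.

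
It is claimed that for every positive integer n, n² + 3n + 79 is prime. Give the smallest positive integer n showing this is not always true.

n = 5

For n = 1, 2, 3, 4 the conclusion holds.
n = 5: n² + 3n + 79 = 119 = 7 × 17, composite.
So n = 5 is the smallest counterexample.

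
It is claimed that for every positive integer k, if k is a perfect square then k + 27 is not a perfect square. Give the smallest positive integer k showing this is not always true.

k = 9

Check each positive integer k in order until k is a perfect square but k + 27 is a perfect square.
k = 1: 1 + 27 = 28, not a perfect square.
k = 4: 4 + 27 = 31, not a perfect square.
k = 9: 9 = 3² and 9 + 27 = 36 = 6².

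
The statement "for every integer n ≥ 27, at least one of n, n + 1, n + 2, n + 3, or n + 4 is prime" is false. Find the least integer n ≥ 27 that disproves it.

For n = 27, 28, 29, 30, 31 the conclusion holds.
n = 32: 32 = 2 × 16; 33 = 3 × 11; 34 = 2 × 17; 35 = 5 × 7; 36 = 2 × 18 — all composite.
So n = 32 is the smallest counterexample.

n = 32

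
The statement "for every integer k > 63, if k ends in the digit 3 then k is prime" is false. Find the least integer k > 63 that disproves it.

Check each integer k > 63 in order until k ends in the digit 3 but k is not prime.
For k = 73, 83 the conclusion holds.
k = 93: 93 ends in 3; 93 = 3 × 31, composite.

k = 93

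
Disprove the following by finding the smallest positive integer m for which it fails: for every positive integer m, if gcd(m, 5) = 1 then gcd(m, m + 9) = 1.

m = 1: gcd(1, 10) = 1.
m = 2: gcd(2, 11) = 1.
m = 3: gcd(3, 12) = 3.
Thus m = 3 disproves the claim, and no smaller m works.

m = 3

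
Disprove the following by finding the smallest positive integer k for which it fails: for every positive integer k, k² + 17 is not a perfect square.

k = 8

The first 7 eligible values, up to k = 7, all satisfy the conclusion.
k = 8: 8² + 17 = 81 = 9², a perfect square.
Hence k = 8 is a counterexample.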